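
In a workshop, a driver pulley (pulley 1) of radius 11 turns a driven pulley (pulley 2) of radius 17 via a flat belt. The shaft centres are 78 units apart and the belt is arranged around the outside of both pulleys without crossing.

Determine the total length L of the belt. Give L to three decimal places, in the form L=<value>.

open belt: β = asin((r2−r1)/C) = asin(6/78) = 4.4117°
wrap1 = π − 2β = 171.1765°
wrap2 = π + 2β = 188.8235°
tangent length = C·cosβ = 77.7689
L = r1·wrap1 + r2·wrap2 + 2·C·cosβ = 11·2.9876 + 17·3.2956 + 2·77.7689 = 244.4264

L=244.426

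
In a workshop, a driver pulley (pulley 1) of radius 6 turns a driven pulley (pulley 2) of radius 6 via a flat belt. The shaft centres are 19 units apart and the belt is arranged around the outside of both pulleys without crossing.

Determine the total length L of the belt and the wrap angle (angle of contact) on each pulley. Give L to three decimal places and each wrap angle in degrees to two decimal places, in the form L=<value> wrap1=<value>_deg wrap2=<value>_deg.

L=75.699 wrap1=180.00_deg wrap2=180.00_deg

open belt: β = asin((r2−r1)/C) = asin(0/19) = 0.0000°
wrap1 = π − 2β = 180.0000°
wrap2 = π + 2β = 180.0000°
tangent length = C·cosβ = 19.0000
L = r1·wrap1 + r2·wrap2 + 2·C·cosβ = 6·3.1416 + 6·3.1416 + 2·19.0000 = 75.6991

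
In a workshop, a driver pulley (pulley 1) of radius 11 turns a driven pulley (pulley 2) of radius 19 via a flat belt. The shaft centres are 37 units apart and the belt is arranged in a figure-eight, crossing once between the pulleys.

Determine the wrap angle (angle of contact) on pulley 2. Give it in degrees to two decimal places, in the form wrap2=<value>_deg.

crossed belt: β = asin((r1+r2)/C) = asin(30/37) = 54.1752°
wrap1 = wrap2 = π + 2β = 288.3505°

wrap2=288.35_deg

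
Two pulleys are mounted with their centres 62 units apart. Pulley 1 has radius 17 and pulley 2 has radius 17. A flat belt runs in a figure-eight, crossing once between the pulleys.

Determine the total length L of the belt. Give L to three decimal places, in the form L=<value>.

L=249.976

crossed belt: β = asin((r1+r2)/C) = asin(34/62) = 33.2564°
wrap1 = wrap2 = π + 2β = 246.5129°
tangent length = C·cosβ = 51.8459
L = (r1+r2)·wrap + 2·C·cosβ = 34·4.3025 + 2·51.8459 = 249.9755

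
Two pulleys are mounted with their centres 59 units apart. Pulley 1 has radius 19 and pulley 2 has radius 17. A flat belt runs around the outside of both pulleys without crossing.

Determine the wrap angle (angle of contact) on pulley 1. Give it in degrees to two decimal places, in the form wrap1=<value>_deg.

open belt: β = asin((r2−r1)/C) = asin(-2/59) = -1.9426°
wrap1 = π − 2β = 183.8852°
wrap2 = π + 2β = 176.1148°

wrap1=183.89_deg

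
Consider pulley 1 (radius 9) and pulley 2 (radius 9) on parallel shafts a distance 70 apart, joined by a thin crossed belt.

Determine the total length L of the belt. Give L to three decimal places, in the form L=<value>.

L=201.203

crossed belt: β = asin((r1+r2)/C) = asin(18/70) = 14.9006°
wrap1 = wrap2 = π + 2β = 209.8012°
tangent length = C·cosβ = 67.6461
L = (r1+r2)·wrap + 2·C·cosβ = 18·3.6617 + 2·67.6461 = 201.2033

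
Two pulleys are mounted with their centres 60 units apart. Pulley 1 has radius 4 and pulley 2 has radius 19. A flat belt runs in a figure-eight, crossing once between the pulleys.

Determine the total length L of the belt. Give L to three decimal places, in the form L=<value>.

L=201.186

crossed belt: β = asin((r1+r2)/C) = asin(23/60) = 22.5403°
wrap1 = wrap2 = π + 2β = 225.0806°
tangent length = C·cosβ = 55.4166
L = (r1+r2)·wrap + 2·C·cosβ = 23·3.9284 + 2·55.4166 = 201.1864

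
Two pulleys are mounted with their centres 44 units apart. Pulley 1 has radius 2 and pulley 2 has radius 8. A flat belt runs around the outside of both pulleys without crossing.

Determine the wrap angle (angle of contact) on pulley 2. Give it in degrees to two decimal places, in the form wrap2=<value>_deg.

open belt: β = asin((r2−r1)/C) = asin(6/44) = 7.8375°
wrap1 = π − 2β = 164.3250°
wrap2 = π + 2β = 195.6750°

wrap2=195.67_deg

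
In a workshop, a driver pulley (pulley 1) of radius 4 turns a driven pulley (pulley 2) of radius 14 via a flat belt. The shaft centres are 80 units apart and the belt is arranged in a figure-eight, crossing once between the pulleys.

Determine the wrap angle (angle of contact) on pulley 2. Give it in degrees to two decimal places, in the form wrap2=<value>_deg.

wrap2=206.01_deg

crossed belt: β = asin((r1+r2)/C) = asin(18/80) = 13.0029°
wrap1 = wrap2 = π + 2β = 206.0058°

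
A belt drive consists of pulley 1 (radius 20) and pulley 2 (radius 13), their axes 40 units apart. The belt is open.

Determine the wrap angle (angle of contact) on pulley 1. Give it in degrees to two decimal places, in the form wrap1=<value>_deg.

wrap1=200.16_deg

open belt: β = asin((r2−r1)/C) = asin(-7/40) = -10.0787°
wrap1 = π − 2β = 200.1573°
wrap2 = π + 2β = 159.8427°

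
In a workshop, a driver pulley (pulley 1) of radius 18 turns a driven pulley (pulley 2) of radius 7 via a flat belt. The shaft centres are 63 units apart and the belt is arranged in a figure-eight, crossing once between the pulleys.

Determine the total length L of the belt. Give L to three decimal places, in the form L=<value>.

crossed belt: β = asin((r1+r2)/C) = asin(25/63) = 23.3799°
wrap1 = wrap2 = π + 2β = 226.7597°
tangent length = C·cosβ = 57.8273
L = (r1+r2)·wrap + 2·C·cosβ = 25·3.9577 + 2·57.8273 = 214.5973

L=214.597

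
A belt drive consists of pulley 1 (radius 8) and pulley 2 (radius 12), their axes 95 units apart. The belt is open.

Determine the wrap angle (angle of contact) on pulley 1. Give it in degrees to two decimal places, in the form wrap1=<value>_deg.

wrap1=175.17_deg

open belt: β = asin((r2−r1)/C) = asin(4/95) = 2.4132°
wrap1 = π − 2β = 175.1737°
wrap2 = π + 2β = 184.8263°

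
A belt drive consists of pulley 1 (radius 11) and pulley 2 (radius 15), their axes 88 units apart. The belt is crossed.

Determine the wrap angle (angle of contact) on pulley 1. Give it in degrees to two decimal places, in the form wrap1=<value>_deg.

crossed belt: β = asin((r1+r2)/C) = asin(26/88) = 17.1848°
wrap1 = wrap2 = π + 2β = 214.3696°

wrap1=214.37_deg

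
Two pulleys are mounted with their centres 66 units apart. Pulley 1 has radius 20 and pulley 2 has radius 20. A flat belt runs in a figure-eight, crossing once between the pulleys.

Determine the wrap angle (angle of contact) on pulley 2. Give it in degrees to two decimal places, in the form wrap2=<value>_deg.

crossed belt: β = asin((r1+r2)/C) = asin(40/66) = 37.3052°
wrap1 = wrap2 = π + 2β = 254.6104°

wrap2=254.61_deg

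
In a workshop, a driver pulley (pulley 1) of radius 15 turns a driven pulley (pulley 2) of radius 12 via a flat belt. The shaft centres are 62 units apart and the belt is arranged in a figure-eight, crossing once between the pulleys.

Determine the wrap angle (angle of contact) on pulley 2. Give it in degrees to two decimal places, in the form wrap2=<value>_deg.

wrap2=231.63_deg

crossed belt: β = asin((r1+r2)/C) = asin(27/62) = 25.8161°
wrap1 = wrap2 = π + 2β = 231.6322°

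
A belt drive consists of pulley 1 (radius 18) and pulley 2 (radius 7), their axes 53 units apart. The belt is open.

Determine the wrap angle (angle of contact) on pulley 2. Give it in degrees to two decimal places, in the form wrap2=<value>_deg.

wrap2=156.04_deg

open belt: β = asin((r2−r1)/C) = asin(-11/53) = -11.9786°
wrap1 = π − 2β = 203.9573°
wrap2 = π + 2β = 156.0427°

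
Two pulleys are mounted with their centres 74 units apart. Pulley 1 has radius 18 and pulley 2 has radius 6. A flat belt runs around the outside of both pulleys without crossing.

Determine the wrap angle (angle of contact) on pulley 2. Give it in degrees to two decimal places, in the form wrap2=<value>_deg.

open belt: β = asin((r2−r1)/C) = asin(-12/74) = -9.3324°
wrap1 = π − 2β = 198.6648°
wrap2 = π + 2β = 161.3352°

wrap2=161.34_deg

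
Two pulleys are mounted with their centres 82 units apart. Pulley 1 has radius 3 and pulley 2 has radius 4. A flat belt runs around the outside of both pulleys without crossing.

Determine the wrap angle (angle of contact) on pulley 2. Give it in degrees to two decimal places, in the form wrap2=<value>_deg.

wrap2=181.40_deg

open belt: β = asin((r2−r1)/C) = asin(1/82) = 0.6987°
wrap1 = π − 2β = 178.6025°
wrap2 = π + 2β = 181.3975°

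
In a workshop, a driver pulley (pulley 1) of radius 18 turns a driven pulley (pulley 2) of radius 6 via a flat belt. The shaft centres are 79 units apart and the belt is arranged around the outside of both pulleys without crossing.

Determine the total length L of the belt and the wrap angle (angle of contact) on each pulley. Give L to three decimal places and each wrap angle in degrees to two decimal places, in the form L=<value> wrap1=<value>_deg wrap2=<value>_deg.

L=235.225 wrap1=197.47_deg wrap2=162.53_deg

open belt: β = asin((r2−r1)/C) = asin(-12/79) = -8.7370°
wrap1 = π − 2β = 197.4740°
wrap2 = π + 2β = 162.5260°
tangent length = C·cosβ = 78.0833
L = r1·wrap1 + r2·wrap2 + 2·C·cosβ = 18·3.4466 + 6·2.8366 + 2·78.0833 = 235.2245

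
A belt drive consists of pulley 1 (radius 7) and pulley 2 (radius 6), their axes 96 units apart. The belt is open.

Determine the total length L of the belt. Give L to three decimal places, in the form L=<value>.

open belt: β = asin((r2−r1)/C) = asin(-1/96) = -0.5968°
wrap1 = π − 2β = 181.1937°
wrap2 = π + 2β = 178.8063°
tangent length = C·cosβ = 95.9948
L = r1·wrap1 + r2·wrap2 + 2·C·cosβ = 7·3.1624 + 6·3.1208 + 2·95.9948 = 232.8511

L=232.851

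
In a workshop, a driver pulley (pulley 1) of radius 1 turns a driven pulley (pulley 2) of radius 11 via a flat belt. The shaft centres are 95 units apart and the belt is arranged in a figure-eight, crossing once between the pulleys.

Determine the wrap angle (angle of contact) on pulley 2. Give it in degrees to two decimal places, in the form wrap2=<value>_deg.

wrap2=194.51_deg

crossed belt: β = asin((r1+r2)/C) = asin(12/95) = 7.2567°
wrap1 = wrap2 = π + 2β = 194.5135°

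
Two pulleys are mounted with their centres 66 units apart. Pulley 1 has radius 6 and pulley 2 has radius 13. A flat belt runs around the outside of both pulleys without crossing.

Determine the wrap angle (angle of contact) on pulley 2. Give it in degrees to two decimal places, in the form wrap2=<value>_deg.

open belt: β = asin((r2−r1)/C) = asin(7/66) = 6.0883°
wrap1 = π − 2β = 167.8234°
wrap2 = π + 2β = 192.1766°

wrap2=192.18_deg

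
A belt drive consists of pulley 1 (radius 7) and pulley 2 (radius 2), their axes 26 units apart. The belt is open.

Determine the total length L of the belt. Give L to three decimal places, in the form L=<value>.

L=81.239

open belt: β = asin((r2−r1)/C) = asin(-5/26) = -11.0875°
wrap1 = π − 2β = 202.1750°
wrap2 = π + 2β = 157.8250°
tangent length = C·cosβ = 25.5147
L = r1·wrap1 + r2·wrap2 + 2·C·cosβ = 7·3.5286 + 2·2.7546 + 2·25.5147 = 81.2389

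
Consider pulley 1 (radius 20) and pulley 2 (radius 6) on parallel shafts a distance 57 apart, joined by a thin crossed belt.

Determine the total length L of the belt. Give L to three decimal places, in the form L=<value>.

L=207.761

crossed belt: β = asin((r1+r2)/C) = asin(26/57) = 27.1383°
wrap1 = wrap2 = π + 2β = 234.2767°
tangent length = C·cosβ = 50.7247
L = (r1+r2)·wrap + 2·C·cosβ = 26·4.0889 + 2·50.7247 = 207.7609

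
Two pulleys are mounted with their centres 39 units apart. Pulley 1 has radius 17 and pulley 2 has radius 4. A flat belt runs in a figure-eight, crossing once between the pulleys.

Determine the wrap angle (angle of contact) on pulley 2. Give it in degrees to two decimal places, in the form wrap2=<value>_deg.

wrap2=245.16_deg

crossed belt: β = asin((r1+r2)/C) = asin(21/39) = 32.5790°
wrap1 = wrap2 = π + 2β = 245.1579°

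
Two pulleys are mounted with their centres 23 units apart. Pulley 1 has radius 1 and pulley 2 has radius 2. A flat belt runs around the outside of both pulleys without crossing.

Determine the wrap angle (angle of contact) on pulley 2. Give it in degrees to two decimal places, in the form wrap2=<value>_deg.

wrap2=184.98_deg

open belt: β = asin((r2−r1)/C) = asin(1/23) = 2.4919°
wrap1 = π − 2β = 175.0162°
wrap2 = π + 2β = 184.9838°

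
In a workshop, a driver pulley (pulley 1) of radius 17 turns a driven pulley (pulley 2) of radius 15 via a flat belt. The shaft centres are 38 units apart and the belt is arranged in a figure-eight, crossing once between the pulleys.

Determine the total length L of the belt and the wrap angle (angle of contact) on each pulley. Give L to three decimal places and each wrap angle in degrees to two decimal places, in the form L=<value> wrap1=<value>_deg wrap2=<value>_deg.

crossed belt: β = asin((r1+r2)/C) = asin(32/38) = 57.3631°
wrap1 = wrap2 = π + 2β = 294.7262°
tangent length = C·cosβ = 20.4939
L = (r1+r2)·wrap + 2·C·cosβ = 32·5.1439 + 2·20.4939 = 205.5940

L=205.594 wrap1=294.73_deg wrap2=294.73_deg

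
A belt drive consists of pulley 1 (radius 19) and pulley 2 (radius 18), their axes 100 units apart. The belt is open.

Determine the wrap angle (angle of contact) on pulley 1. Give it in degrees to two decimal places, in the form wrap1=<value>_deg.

wrap1=181.15_deg

open belt: β = asin((r2−r1)/C) = asin(-1/100) = -0.5730°
wrap1 = π − 2β = 181.1459°
wrap2 = π + 2β = 178.8541°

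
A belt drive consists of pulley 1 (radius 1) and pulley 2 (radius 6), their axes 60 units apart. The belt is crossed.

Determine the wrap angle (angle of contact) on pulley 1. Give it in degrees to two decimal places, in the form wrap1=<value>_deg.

crossed belt: β = asin((r1+r2)/C) = asin(7/60) = 6.6998°
wrap1 = wrap2 = π + 2β = 193.3995°

wrap1=193.40_deg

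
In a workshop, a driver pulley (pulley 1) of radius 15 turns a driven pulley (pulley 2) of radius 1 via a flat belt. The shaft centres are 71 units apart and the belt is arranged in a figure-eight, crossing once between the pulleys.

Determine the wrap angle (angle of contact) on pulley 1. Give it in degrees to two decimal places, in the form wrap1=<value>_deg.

wrap1=206.05_deg

crossed belt: β = asin((r1+r2)/C) = asin(16/71) = 13.0236°
wrap1 = wrap2 = π + 2β = 206.0472°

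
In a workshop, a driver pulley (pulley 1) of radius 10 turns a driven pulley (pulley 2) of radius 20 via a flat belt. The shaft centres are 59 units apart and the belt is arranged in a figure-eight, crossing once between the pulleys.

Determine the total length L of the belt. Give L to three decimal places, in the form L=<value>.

crossed belt: β = asin((r1+r2)/C) = asin(30/59) = 30.5623°
wrap1 = wrap2 = π + 2β = 241.1246°
tangent length = C·cosβ = 50.8035
L = (r1+r2)·wrap + 2·C·cosβ = 30·4.2084 + 2·50.8035 = 227.8596

L=227.860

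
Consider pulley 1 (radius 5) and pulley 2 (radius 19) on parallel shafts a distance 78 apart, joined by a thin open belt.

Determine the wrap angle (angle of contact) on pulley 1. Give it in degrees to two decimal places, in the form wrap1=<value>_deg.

wrap1=159.32_deg

open belt: β = asin((r2−r1)/C) = asin(14/78) = 10.3399°
wrap1 = π − 2β = 159.3202°
wrap2 = π + 2β = 200.6798°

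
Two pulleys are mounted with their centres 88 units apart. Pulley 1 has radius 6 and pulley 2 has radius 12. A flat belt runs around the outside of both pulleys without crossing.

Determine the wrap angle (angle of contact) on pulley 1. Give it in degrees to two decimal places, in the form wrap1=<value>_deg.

wrap1=172.18_deg

open belt: β = asin((r2−r1)/C) = asin(6/88) = 3.9096°
wrap1 = π − 2β = 172.1809°
wrap2 = π + 2β = 187.8191°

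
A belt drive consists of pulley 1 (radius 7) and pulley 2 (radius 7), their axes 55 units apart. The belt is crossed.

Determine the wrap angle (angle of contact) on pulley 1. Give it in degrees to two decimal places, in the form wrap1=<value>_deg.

wrap1=209.49_deg

crossed belt: β = asin((r1+r2)/C) = asin(14/55) = 14.7467°
wrap1 = wrap2 = π + 2β = 209.4933°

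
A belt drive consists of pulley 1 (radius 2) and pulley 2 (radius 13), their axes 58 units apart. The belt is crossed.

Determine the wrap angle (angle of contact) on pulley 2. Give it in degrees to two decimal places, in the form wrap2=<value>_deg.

crossed belt: β = asin((r1+r2)/C) = asin(15/58) = 14.9882°
wrap1 = wrap2 = π + 2β = 209.9765°

wrap2=209.98_deg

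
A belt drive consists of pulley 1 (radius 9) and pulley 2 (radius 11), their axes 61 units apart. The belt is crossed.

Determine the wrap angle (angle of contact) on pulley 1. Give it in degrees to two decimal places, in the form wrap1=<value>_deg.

wrap1=218.28_deg

crossed belt: β = asin((r1+r2)/C) = asin(20/61) = 19.1395°
wrap1 = wrap2 = π + 2β = 218.2789°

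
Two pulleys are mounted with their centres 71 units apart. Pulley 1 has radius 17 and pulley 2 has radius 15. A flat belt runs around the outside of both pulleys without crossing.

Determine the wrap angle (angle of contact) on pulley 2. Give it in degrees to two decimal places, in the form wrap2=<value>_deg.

wrap2=176.77_deg

open belt: β = asin((r2−r1)/C) = asin(-2/71) = -1.6142°
wrap1 = π − 2β = 183.2284°
wrap2 = π + 2β = 176.7716°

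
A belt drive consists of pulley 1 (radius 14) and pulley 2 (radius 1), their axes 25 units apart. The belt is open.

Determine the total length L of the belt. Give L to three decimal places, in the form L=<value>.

open belt: β = asin((r2−r1)/C) = asin(-13/25) = -31.3323°
wrap1 = π − 2β = 242.6645°
wrap2 = π + 2β = 117.3355°
tangent length = C·cosβ = 21.3542
L = r1·wrap1 + r2·wrap2 + 2·C·cosβ = 14·4.2353 + 1·2.0479 + 2·21.3542 = 104.0503

L=104.050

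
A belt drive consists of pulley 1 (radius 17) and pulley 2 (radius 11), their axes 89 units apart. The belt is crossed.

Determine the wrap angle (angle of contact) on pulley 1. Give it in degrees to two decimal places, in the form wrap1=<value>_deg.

crossed belt: β = asin((r1+r2)/C) = asin(28/89) = 18.3371°
wrap1 = wrap2 = π + 2β = 216.6741°

wrap1=216.67_deg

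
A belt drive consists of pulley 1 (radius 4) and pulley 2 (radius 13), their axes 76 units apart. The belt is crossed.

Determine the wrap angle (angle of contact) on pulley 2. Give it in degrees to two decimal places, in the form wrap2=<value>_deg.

wrap2=205.85_deg

crossed belt: β = asin((r1+r2)/C) = asin(17/76) = 12.9255°
wrap1 = wrap2 = π + 2β = 205.8510°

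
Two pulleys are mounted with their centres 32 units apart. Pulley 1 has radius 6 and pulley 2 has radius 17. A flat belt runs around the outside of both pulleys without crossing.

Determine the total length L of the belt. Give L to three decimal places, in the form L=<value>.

open belt: β = asin((r2−r1)/C) = asin(11/32) = 20.1055°
wrap1 = π − 2β = 139.7890°
wrap2 = π + 2β = 220.2110°
tangent length = C·cosβ = 30.0500
L = r1·wrap1 + r2·wrap2 + 2·C·cosβ = 6·2.4398 + 17·3.8434 + 2·30.0500 = 140.0765

L=140.077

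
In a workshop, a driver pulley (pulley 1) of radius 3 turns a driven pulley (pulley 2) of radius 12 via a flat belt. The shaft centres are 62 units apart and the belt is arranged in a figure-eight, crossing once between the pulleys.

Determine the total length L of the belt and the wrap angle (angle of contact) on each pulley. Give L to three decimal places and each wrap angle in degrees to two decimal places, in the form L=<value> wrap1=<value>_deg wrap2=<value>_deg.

L=174.771 wrap1=208.00_deg wrap2=208.00_deg

crossed belt: β = asin((r1+r2)/C) = asin(15/62) = 14.0008°
wrap1 = wrap2 = π + 2β = 208.0016°
tangent length = C·cosβ = 60.1581
L = (r1+r2)·wrap + 2·C·cosβ = 15·3.6303 + 2·60.1581 = 174.7709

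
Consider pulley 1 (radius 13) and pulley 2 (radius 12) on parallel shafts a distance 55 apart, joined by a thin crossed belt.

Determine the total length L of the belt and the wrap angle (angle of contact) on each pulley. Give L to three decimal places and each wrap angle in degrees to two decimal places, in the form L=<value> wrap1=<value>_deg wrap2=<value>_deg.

L=200.112 wrap1=234.07_deg wrap2=234.07_deg

crossed belt: β = asin((r1+r2)/C) = asin(25/55) = 27.0357°
wrap1 = wrap2 = π + 2β = 234.0714°
tangent length = C·cosβ = 48.9898
L = (r1+r2)·wrap + 2·C·cosβ = 25·4.0853 + 2·48.9898 = 200.1125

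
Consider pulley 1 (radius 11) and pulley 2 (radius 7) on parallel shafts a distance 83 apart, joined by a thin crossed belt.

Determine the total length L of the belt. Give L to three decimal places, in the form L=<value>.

L=226.468

crossed belt: β = asin((r1+r2)/C) = asin(18/83) = 12.5251°
wrap1 = wrap2 = π + 2β = 205.0502°
tangent length = C·cosβ = 81.0247
L = (r1+r2)·wrap + 2·C·cosβ = 18·3.5788 + 2·81.0247 = 226.4678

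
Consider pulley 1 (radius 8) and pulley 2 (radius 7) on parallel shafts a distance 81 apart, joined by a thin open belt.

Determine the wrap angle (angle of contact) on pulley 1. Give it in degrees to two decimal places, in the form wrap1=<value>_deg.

open belt: β = asin((r2−r1)/C) = asin(-1/81) = -0.7074°
wrap1 = π − 2β = 181.4147°
wrap2 = π + 2β = 178.5853°

wrap1=181.41_deg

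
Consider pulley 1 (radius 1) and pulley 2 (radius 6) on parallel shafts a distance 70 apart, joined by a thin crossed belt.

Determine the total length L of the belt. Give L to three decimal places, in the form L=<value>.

crossed belt: β = asin((r1+r2)/C) = asin(7/70) = 5.7392°
wrap1 = wrap2 = π + 2β = 191.4783°
tangent length = C·cosβ = 69.6491
L = (r1+r2)·wrap + 2·C·cosβ = 7·3.3419 + 2·69.6491 = 162.6917

L=162.692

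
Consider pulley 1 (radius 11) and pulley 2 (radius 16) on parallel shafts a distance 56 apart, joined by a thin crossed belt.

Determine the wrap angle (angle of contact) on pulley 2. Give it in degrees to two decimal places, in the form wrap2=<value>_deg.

wrap2=237.65_deg

crossed belt: β = asin((r1+r2)/C) = asin(27/56) = 28.8254°
wrap1 = wrap2 = π + 2β = 237.6509°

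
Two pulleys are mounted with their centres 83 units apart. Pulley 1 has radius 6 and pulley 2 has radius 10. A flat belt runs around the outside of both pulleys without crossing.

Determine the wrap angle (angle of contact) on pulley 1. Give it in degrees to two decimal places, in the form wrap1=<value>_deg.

wrap1=174.48_deg

open belt: β = asin((r2−r1)/C) = asin(4/83) = 2.7623°
wrap1 = π − 2β = 174.4754°
wrap2 = π + 2β = 185.5246°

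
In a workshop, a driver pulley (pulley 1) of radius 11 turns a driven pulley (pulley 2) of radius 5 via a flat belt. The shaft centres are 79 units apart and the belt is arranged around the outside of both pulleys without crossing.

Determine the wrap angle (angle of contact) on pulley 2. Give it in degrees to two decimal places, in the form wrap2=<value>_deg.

open belt: β = asin((r2−r1)/C) = asin(-6/79) = -4.3558°
wrap1 = π − 2β = 188.7115°
wrap2 = π + 2β = 171.2885°

wrap2=171.29_deg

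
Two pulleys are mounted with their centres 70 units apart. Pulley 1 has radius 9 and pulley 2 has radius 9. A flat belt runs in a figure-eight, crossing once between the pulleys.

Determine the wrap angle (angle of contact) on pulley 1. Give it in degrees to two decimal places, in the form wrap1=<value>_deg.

crossed belt: β = asin((r1+r2)/C) = asin(18/70) = 14.9006°
wrap1 = wrap2 = π + 2β = 209.8012°

wrap1=209.80_deg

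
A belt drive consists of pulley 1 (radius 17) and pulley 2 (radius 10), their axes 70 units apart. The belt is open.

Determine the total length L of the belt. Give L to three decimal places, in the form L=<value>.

L=225.524

open belt: β = asin((r2−r1)/C) = asin(-7/70) = -5.7392°
wrap1 = π − 2β = 191.4783°
wrap2 = π + 2β = 168.5217°
tangent length = C·cosβ = 69.6491
L = r1·wrap1 + r2·wrap2 + 2·C·cosβ = 17·3.3419 + 10·2.9413 + 2·69.6491 = 225.5236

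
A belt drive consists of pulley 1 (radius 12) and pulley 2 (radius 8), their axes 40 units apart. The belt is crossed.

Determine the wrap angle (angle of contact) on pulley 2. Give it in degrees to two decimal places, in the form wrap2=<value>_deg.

wrap2=240.00_deg

crossed belt: β = asin((r1+r2)/C) = asin(20/40) = 30.0000°
wrap1 = wrap2 = π + 2β = 240.0000°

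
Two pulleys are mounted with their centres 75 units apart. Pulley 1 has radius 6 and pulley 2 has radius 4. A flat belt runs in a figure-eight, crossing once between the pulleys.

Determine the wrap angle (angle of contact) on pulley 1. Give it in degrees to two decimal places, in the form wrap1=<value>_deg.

wrap1=195.32_deg

crossed belt: β = asin((r1+r2)/C) = asin(10/75) = 7.6623°
wrap1 = wrap2 = π + 2β = 195.3245°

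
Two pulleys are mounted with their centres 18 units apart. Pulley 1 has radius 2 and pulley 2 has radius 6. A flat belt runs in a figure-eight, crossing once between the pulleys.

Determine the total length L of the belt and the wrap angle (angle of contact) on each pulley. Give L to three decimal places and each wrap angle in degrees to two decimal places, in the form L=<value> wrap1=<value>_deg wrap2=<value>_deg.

L=64.751 wrap1=232.78_deg wrap2=232.78_deg

crossed belt: β = asin((r1+r2)/C) = asin(8/18) = 26.3878°
wrap1 = wrap2 = π + 2β = 232.7756°
tangent length = C·cosβ = 16.1245
L = (r1+r2)·wrap + 2·C·cosβ = 8·4.0627 + 2·16.1245 = 64.7506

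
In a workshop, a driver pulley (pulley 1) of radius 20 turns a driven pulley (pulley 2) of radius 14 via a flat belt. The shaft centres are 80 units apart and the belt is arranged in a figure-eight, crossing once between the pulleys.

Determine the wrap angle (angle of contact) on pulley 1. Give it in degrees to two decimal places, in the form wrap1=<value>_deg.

wrap1=230.30_deg

crossed belt: β = asin((r1+r2)/C) = asin(34/80) = 25.1507°
wrap1 = wrap2 = π + 2β = 230.3013°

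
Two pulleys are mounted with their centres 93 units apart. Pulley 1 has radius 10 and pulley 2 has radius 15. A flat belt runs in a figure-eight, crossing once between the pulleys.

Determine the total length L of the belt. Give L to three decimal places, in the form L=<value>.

L=271.302

crossed belt: β = asin((r1+r2)/C) = asin(25/93) = 15.5939°
wrap1 = wrap2 = π + 2β = 211.1878°
tangent length = C·cosβ = 89.5768
L = (r1+r2)·wrap + 2·C·cosβ = 25·3.6859 + 2·89.5768 = 271.3016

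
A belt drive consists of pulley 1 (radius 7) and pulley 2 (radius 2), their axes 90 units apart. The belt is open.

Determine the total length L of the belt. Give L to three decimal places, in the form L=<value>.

open belt: β = asin((r2−r1)/C) = asin(-5/90) = -3.1847°
wrap1 = π − 2β = 186.3695°
wrap2 = π + 2β = 173.6305°
tangent length = C·cosβ = 89.8610
L = r1·wrap1 + r2·wrap2 + 2·C·cosβ = 7·3.2528 + 2·3.0304 + 2·89.8610 = 208.5522

L=208.552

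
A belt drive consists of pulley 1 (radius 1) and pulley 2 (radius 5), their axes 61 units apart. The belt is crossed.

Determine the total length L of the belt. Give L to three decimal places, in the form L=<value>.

crossed belt: β = asin((r1+r2)/C) = asin(6/61) = 5.6448°
wrap1 = wrap2 = π + 2β = 191.2896°
tangent length = C·cosβ = 60.7042
L = (r1+r2)·wrap + 2·C·cosβ = 6·3.3386 + 2·60.7042 = 141.4402

L=141.440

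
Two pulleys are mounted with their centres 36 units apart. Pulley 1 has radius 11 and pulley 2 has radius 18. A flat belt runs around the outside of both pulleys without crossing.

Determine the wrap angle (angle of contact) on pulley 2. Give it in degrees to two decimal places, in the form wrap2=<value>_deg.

open belt: β = asin((r2−r1)/C) = asin(7/36) = 11.2123°
wrap1 = π − 2β = 157.5755°
wrap2 = π + 2β = 202.4245°

wrap2=202.42_deg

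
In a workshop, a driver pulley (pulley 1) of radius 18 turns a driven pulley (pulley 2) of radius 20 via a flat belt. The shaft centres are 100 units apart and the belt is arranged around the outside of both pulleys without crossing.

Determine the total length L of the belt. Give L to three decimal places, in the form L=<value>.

open belt: β = asin((r2−r1)/C) = asin(2/100) = 1.1460°
wrap1 = π − 2β = 177.7080°
wrap2 = π + 2β = 182.2920°
tangent length = C·cosβ = 99.9800
L = r1·wrap1 + r2·wrap2 + 2·C·cosβ = 18·3.1016 + 20·3.1816 + 2·99.9800 = 319.4205

L=319.421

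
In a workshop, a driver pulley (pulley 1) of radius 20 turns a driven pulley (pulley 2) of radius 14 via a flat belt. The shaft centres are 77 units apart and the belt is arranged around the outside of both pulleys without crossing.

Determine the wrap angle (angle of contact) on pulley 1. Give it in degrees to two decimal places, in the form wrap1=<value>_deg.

open belt: β = asin((r2−r1)/C) = asin(-6/77) = -4.4691°
wrap1 = π − 2β = 188.9383°
wrap2 = π + 2β = 171.0617°

wrap1=188.94_deg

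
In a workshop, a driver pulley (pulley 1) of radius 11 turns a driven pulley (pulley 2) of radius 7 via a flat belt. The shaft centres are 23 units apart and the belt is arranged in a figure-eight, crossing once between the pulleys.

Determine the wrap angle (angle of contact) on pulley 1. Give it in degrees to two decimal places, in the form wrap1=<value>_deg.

wrap1=283.00_deg

crossed belt: β = asin((r1+r2)/C) = asin(18/23) = 51.5000°
wrap1 = wrap2 = π + 2β = 283.0001°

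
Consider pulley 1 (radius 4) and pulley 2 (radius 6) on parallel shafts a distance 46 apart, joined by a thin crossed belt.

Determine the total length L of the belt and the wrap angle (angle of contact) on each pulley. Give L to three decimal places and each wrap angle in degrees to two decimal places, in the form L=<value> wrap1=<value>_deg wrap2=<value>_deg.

crossed belt: β = asin((r1+r2)/C) = asin(10/46) = 12.5559°
wrap1 = wrap2 = π + 2β = 205.1117°
tangent length = C·cosβ = 44.8999
L = (r1+r2)·wrap + 2·C·cosβ = 10·3.5799 + 2·44.8999 = 125.5985

L=125.599 wrap1=205.11_deg wrap2=205.11_deg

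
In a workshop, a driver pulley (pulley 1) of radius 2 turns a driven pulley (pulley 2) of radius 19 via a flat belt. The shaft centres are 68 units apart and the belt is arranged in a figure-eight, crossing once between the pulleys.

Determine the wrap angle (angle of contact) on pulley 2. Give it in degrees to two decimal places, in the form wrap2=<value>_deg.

crossed belt: β = asin((r1+r2)/C) = asin(21/68) = 17.9883°
wrap1 = wrap2 = π + 2β = 215.9767°

wrap2=215.98_deg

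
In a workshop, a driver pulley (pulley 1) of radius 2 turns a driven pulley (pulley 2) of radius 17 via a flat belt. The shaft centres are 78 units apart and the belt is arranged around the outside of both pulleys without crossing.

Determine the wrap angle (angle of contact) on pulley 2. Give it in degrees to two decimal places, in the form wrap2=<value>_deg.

wrap2=202.17_deg

open belt: β = asin((r2−r1)/C) = asin(15/78) = 11.0875°
wrap1 = π − 2β = 157.8250°
wrap2 = π + 2β = 202.1750°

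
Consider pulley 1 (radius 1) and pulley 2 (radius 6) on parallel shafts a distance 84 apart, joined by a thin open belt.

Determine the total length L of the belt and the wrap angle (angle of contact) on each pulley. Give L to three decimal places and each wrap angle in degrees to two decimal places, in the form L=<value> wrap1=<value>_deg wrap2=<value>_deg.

L=190.289 wrap1=173.18_deg wrap2=186.82_deg

open belt: β = asin((r2−r1)/C) = asin(5/84) = 3.4125°
wrap1 = π − 2β = 173.1750°
wrap2 = π + 2β = 186.8250°
tangent length = C·cosβ = 83.8511
L = r1·wrap1 + r2·wrap2 + 2·C·cosβ = 1·3.0225 + 6·3.2607 + 2·83.8511 = 190.2889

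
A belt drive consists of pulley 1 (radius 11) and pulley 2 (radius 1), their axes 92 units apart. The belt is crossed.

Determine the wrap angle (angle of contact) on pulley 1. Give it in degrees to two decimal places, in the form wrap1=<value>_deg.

crossed belt: β = asin((r1+r2)/C) = asin(12/92) = 7.4947°
wrap1 = wrap2 = π + 2β = 194.9894°

wrap1=194.99_deg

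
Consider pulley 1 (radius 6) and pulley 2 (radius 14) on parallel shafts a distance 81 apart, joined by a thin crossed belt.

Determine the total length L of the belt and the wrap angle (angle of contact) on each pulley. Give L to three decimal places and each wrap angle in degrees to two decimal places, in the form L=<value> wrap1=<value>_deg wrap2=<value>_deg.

crossed belt: β = asin((r1+r2)/C) = asin(20/81) = 14.2949°
wrap1 = wrap2 = π + 2β = 208.5899°
tangent length = C·cosβ = 78.4920
L = (r1+r2)·wrap + 2·C·cosβ = 20·3.6406 + 2·78.4920 = 229.7957

L=229.796 wrap1=208.59_deg wrap2=208.59_deg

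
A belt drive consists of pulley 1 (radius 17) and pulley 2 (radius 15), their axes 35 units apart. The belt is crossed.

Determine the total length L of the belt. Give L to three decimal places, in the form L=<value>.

L=202.725

crossed belt: β = asin((r1+r2)/C) = asin(32/35) = 66.1045°
wrap1 = wrap2 = π + 2β = 312.2090°
tangent length = C·cosβ = 14.1774
L = (r1+r2)·wrap + 2·C·cosβ = 32·5.4491 + 2·14.1774 = 202.7253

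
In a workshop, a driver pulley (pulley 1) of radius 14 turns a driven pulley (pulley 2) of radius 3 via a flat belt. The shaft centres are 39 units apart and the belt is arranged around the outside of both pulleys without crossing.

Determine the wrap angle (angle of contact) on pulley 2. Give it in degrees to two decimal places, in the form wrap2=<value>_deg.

wrap2=147.23_deg

open belt: β = asin((r2−r1)/C) = asin(-11/39) = -16.3827°
wrap1 = π − 2β = 212.7653°
wrap2 = π + 2β = 147.2347°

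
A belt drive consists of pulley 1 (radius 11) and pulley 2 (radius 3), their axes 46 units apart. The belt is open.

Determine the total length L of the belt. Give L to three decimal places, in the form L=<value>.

L=137.377

open belt: β = asin((r2−r1)/C) = asin(-8/46) = -10.0154°
wrap1 = π − 2β = 200.0308°
wrap2 = π + 2β = 159.9692°
tangent length = C·cosβ = 45.2990
L = r1·wrap1 + r2·wrap2 + 2·C·cosβ = 11·3.4912 + 3·2.7920 + 2·45.2990 = 137.3771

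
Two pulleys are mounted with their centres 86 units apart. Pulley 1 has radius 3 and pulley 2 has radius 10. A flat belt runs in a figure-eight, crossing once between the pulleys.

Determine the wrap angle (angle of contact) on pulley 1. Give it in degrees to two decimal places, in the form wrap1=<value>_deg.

crossed belt: β = asin((r1+r2)/C) = asin(13/86) = 8.6943°
wrap1 = wrap2 = π + 2β = 197.3886°

wrap1=197.39_deg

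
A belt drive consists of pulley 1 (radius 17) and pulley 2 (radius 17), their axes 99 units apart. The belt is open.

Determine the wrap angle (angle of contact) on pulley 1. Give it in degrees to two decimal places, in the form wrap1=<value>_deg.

open belt: β = asin((r2−r1)/C) = asin(0/99) = 0.0000°
wrap1 = π − 2β = 180.0000°
wrap2 = π + 2β = 180.0000°

wrap1=180.00_deg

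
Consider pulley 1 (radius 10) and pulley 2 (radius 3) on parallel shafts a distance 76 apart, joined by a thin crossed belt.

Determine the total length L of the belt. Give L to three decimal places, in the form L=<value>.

L=195.070

crossed belt: β = asin((r1+r2)/C) = asin(13/76) = 9.8490°
wrap1 = wrap2 = π + 2β = 199.6981°
tangent length = C·cosβ = 74.8799
L = (r1+r2)·wrap + 2·C·cosβ = 13·3.4854 + 2·74.8799 = 195.0699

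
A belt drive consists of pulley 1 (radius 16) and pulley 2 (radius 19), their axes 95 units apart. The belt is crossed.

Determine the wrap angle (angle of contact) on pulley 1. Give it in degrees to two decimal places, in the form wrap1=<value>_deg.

wrap1=223.24_deg

crossed belt: β = asin((r1+r2)/C) = asin(35/95) = 21.6183°
wrap1 = wrap2 = π + 2β = 223.2365°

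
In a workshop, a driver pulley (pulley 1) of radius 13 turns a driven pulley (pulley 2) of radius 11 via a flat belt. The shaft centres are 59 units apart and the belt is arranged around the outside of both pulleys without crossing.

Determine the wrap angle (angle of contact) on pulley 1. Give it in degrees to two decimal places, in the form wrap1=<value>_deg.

wrap1=183.89_deg

open belt: β = asin((r2−r1)/C) = asin(-2/59) = -1.9426°
wrap1 = π − 2β = 183.8852°
wrap2 = π + 2β = 176.1148°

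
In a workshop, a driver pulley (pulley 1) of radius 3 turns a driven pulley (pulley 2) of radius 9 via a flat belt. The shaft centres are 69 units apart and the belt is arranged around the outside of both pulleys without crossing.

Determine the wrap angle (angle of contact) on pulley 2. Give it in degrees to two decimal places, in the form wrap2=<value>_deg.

wrap2=189.98_deg

open belt: β = asin((r2−r1)/C) = asin(6/69) = 4.9885°
wrap1 = π − 2β = 170.0229°
wrap2 = π + 2β = 189.9771°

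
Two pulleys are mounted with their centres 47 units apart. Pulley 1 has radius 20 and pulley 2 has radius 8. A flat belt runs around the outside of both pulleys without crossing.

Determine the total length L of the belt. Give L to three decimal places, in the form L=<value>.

L=185.045

open belt: β = asin((r2−r1)/C) = asin(-12/47) = -14.7925°
wrap1 = π − 2β = 209.5850°
wrap2 = π + 2β = 150.4150°
tangent length = C·cosβ = 45.4423
L = r1·wrap1 + r2·wrap2 + 2·C·cosβ = 20·3.6579 + 8·2.6252 + 2·45.4423 = 185.0454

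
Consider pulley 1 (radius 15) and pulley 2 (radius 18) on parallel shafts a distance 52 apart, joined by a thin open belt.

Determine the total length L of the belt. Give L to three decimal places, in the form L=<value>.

L=207.846

open belt: β = asin((r2−r1)/C) = asin(3/52) = 3.3074°
wrap1 = π − 2β = 173.3853°
wrap2 = π + 2β = 186.6147°
tangent length = C·cosβ = 51.9134
L = r1·wrap1 + r2·wrap2 + 2·C·cosβ = 15·3.0261 + 18·3.2570 + 2·51.9134 = 207.8457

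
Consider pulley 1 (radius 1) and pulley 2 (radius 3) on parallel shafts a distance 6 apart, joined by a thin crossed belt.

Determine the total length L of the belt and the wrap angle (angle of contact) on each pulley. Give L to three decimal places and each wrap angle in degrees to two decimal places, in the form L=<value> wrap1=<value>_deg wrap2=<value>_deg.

crossed belt: β = asin((r1+r2)/C) = asin(4/6) = 41.8103°
wrap1 = wrap2 = π + 2β = 263.6206°
tangent length = C·cosβ = 4.4721
L = (r1+r2)·wrap + 2·C·cosβ = 4·4.6010 + 2·4.4721 = 27.3485

L=27.348 wrap1=263.62_deg wrap2=263.62_deg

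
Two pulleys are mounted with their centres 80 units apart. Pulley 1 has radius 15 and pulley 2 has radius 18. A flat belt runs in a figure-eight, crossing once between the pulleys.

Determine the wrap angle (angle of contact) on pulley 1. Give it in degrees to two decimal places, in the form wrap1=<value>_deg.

crossed belt: β = asin((r1+r2)/C) = asin(33/80) = 24.3620°
wrap1 = wrap2 = π + 2β = 228.7240°

wrap1=228.72_deg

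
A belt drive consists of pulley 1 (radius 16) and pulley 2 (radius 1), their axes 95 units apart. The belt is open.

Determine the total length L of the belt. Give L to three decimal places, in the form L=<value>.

L=245.780

open belt: β = asin((r2−r1)/C) = asin(-15/95) = -9.0847°
wrap1 = π − 2β = 198.1694°
wrap2 = π + 2β = 161.8306°
tangent length = C·cosβ = 93.8083
L = r1·wrap1 + r2·wrap2 + 2·C·cosβ = 16·3.4587 + 1·2.8245 + 2·93.8083 = 245.7805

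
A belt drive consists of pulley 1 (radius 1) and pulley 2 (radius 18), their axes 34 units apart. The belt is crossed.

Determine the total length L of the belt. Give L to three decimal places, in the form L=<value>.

crossed belt: β = asin((r1+r2)/C) = asin(19/34) = 33.9745°
wrap1 = wrap2 = π + 2β = 247.9490°
tangent length = C·cosβ = 28.1957
L = (r1+r2)·wrap + 2·C·cosβ = 19·4.3275 + 2·28.1957 = 138.6145

L=138.614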